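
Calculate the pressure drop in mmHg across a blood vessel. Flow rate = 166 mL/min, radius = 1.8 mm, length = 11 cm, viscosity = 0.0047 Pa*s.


dP = 8*mu*L*Q / (pi*r^4)
Q = 166 mL/min = 2.76667e-06 m^3/s
dP = 346.975 Pa = 346.975 / 133.322 mmHg = 2.603 mmHg


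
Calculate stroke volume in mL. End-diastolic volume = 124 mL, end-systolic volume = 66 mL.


SV = EDV - ESV
SV = 124 - 66
SV = 58 mL


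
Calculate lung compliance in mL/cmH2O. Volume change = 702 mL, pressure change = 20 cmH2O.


C = dV / dP
C = 702 / 20
C = 35.1 mL/cmH2O


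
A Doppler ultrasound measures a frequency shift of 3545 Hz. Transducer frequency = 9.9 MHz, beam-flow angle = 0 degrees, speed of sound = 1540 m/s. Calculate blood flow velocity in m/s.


v = fd * c / (2 * f0 * cos(theta))
v = 3545 * 1540 / (2 * 9.9000e+06 * cos(0))
v = 0.2757 m/s


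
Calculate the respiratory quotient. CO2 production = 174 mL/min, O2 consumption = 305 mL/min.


RQ = VCO2 / VO2
RQ = 174 / 305
RQ = 0.5705


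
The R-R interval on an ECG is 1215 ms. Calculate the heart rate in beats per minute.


HR = 60 / RR_interval(s)
RR = 1215 ms = 1.215 s
HR = 60 / 1.215 = 49.38 bpm


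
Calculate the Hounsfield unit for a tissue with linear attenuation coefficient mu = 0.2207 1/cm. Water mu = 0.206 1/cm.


HU = ((mu_tissue - mu_water) / mu_water) * 1000
HU = ((0.2207 - 0.206) / 0.206) * 1000
HU = 71.36


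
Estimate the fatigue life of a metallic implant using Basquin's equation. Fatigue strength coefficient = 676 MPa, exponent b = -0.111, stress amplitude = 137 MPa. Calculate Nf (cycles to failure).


sigma_a = sigma_f' * (2Nf)^b
2Nf = (sigma_a/sigma_f')^(1/b)
2Nf = (137/676)^(1/-0.111)
2Nf = 1759059.1
Nf = 8.795e+05


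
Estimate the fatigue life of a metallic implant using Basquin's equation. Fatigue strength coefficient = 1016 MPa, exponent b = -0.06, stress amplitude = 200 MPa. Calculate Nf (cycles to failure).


sigma_a = sigma_f' * (2Nf)^b
2Nf = (sigma_a/sigma_f')^(1/b)
2Nf = (200/1016)^(1/-0.06)
2Nf = 5.8129315e+11
Nf = 2.9065e+11


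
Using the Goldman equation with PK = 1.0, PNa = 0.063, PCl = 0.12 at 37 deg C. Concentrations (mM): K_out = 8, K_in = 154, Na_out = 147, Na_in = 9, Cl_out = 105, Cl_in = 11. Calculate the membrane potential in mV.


Vm = (RT/F)*ln((PK*Ko + PNa*Nao + PCl*Cli)/(PK*Ki + PNa*Nai + PCl*Clo))
Numer = 18.581, Denom = 167.167
Vm = -58.71 mV


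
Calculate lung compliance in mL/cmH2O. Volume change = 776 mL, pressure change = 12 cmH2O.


C = dV / dP
C = 776 / 12
C = 64.67 mL/cmH2O


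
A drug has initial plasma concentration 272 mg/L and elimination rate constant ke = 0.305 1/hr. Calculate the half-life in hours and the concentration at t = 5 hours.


t_half = ln(2) / ke = 0.693147 / 0.305 = 2.273 hr
C(t) = C0 * exp(-ke*t) = 272 * exp(-0.305*5)
C(5) = 59.19 mg/L


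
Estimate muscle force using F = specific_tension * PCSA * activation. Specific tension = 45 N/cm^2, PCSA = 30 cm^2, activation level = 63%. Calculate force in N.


F = sigma * PCSA * activation
F = 45 * 30 * 0.63
F = 850.5 N


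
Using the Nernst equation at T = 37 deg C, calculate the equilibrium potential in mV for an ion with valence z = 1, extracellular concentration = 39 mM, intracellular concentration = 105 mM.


E = (RT/(zF)) * ln(C_out/C_in)
T = 37 + 273.15 = 310.15 K
E = (8.314 * 310.15 / (1 * 96485)) * ln(39/105)
E = -26.47 mV


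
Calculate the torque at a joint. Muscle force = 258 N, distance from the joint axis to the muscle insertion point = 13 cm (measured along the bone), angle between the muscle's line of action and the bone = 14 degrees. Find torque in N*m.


Torque = F * d * sin(theta)   (moment arm = d*sin(theta))
d = 13 cm = 0.13 m
Torque = 258 * 0.13 * sin(14)
Torque = 8.114 N*m


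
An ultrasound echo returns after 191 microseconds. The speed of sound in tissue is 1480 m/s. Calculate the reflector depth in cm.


depth = c * t / 2
t = 191 us = 1.9100e-04 s
depth = 1480 * 1.9100e-04 / 2
depth = 0.14134 m = 14.134 cm


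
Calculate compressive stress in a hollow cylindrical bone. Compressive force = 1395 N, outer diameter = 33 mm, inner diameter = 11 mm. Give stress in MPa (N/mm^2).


A = pi*(r_o^2 - r_i^2)
r_o = 16.5 mm, r_i = 5.5 mm
A = 760.265 mm^2
sigma = F/A = 1395 / 760.265
sigma = 1.835 MPa


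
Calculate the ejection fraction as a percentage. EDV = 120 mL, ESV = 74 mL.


SV = EDV - ESV = 120 - 74 = 46 mL
EF = SV/EDV * 100 = 46/120 * 100
EF = 38.33%


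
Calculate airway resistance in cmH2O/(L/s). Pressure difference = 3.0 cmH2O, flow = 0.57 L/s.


R = dP / flow
R = 3.0 / 0.57
R = 5.263 cmH2O/(L/s)


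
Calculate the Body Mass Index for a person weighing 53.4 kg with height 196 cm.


BMI = weight / height^2
height = 196 cm = 1.96 m
BMI = 53.4 / 1.96^2
BMI = 13.9 kg/m^2


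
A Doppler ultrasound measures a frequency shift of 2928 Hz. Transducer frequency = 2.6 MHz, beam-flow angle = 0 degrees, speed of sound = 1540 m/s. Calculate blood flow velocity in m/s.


v = fd * c / (2 * f0 * cos(theta))
v = 2928 * 1540 / (2 * 2.6000e+06 * cos(0))
v = 0.8671 m/s


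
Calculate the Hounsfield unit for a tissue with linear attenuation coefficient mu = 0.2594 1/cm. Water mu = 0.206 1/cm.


HU = ((mu_tissue - mu_water) / mu_water) * 1000
HU = ((0.2594 - 0.206) / 0.206) * 1000
HU = 259.2


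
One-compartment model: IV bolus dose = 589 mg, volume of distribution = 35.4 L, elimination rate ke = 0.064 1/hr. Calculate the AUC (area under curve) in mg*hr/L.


C0 = Dose/Vd = 589/35.4 = 16.6384 mg/L
AUC = C0/ke = 16.6384/0.064
AUC = 260 mg*hr/L


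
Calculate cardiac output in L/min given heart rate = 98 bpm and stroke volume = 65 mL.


CO = HR * SV
CO = 98 * 65 / 1000
CO = 6.37 L/min


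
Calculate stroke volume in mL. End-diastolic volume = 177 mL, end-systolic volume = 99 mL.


SV = EDV - ESV
SV = 177 - 99
SV = 78 mL


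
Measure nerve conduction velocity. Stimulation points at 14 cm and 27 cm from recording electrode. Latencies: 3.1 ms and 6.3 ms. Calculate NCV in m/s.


Distance = (27 - 14) / 100 = 0.13 m
dt = (6.3 - 3.1) / 1000 = 0.0032 s
NCV = dist / dt = 40.63 m/s


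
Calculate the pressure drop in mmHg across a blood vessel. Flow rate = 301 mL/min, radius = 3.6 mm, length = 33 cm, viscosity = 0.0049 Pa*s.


dP = 8*mu*L*Q / (pi*r^4)
Q = 301 mL/min = 5.01667e-06 m^3/s
dP = 122.986 Pa = 122.986 / 133.322 mmHg = 0.9225 mmHg


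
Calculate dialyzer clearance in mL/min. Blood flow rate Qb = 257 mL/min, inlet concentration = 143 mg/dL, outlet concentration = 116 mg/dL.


K = Qb * (Cb_in - Cb_out) / Cb_in
K = 257 * (143 - 116) / 143
K = 48.52 mL/min


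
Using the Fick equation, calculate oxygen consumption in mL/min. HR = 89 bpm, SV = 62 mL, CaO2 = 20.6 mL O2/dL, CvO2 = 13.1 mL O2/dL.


CO = HR*SV = 89*62/1000 = 5.518 L/min
a-v O2 diff = 20.6 - 13.1 = 7.5 mL/dL
VO2 = CO * (CaO2-CvO2) * 10 dL/L
VO2 = 5.518 * 7.5 * 10
VO2 = 413.9 mL/min


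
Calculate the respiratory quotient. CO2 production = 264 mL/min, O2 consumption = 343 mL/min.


RQ = VCO2 / VO2
RQ = 264 / 343
RQ = 0.7697


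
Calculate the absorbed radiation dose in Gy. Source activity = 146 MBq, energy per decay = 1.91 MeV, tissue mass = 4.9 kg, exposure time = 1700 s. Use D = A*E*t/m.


A = 146 MBq = 1.4600e+08 Bq
E = 1.91 MeV = 3.05982e-13 J
D = A*E*t/m = 1.4600e+08*3.05982e-13*1700/4.9
D = 0.0155 Gy


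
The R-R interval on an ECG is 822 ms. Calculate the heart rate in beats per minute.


HR = 60 / RR_interval(s)
RR = 822 ms = 0.822 s
HR = 60 / 0.822 = 72.99 bpm


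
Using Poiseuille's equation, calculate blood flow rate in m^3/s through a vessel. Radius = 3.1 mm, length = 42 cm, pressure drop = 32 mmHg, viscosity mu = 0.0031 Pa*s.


Q = pi*r^4*dP / (8*mu*L)
r = 0.0031 m, L = 0.42 m
dP = 32 mmHg = 4266.304 Pa
Q = 1.1884e-04 m^3/s


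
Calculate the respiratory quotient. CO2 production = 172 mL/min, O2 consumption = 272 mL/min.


RQ = VCO2 / VO2
RQ = 172 / 272
RQ = 0.6324


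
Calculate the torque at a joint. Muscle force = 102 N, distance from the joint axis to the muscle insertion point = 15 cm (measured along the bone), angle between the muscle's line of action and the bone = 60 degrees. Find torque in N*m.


Torque = F * d * sin(theta)   (moment arm = d*sin(theta))
d = 15 cm = 0.15 m
Torque = 102 * 0.15 * sin(60)
Torque = 13.25 N*m


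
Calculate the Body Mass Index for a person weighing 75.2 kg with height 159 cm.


BMI = weight / height^2
height = 159 cm = 1.59 m
BMI = 75.2 / 1.59^2
BMI = 29.75 kg/m^2


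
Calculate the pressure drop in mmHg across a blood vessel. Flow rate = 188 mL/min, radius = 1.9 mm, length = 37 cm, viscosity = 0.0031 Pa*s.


dP = 8*mu*L*Q / (pi*r^4)
Q = 188 mL/min = 3.13333e-06 m^3/s
dP = 702.256 Pa = 702.256 / 133.322 mmHg = 5.267 mmHg


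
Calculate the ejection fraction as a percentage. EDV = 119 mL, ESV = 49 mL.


SV = EDV - ESV = 119 - 49 = 70 mL
EF = SV/EDV * 100 = 70/119 * 100
EF = 58.82%


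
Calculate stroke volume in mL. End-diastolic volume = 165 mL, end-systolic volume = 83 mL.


SV = EDV - ESV
SV = 165 - 83
SV = 82 mL


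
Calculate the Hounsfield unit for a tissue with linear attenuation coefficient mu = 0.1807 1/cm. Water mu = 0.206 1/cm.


HU = ((mu_tissue - mu_water) / mu_water) * 1000
HU = ((0.1807 - 0.206) / 0.206) * 1000
HU = -122.8


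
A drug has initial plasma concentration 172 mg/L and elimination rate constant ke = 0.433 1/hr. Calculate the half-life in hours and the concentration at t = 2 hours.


t_half = ln(2) / ke = 0.693147 / 0.433 = 1.601 hr
C(t) = C0 * exp(-ke*t) = 172 * exp(-0.433*2)
C(2) = 72.35 mg/L


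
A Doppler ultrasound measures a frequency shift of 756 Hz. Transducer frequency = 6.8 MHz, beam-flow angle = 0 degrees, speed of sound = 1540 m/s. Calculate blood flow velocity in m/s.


v = fd * c / (2 * f0 * cos(theta))
v = 756 * 1540 / (2 * 6.8000e+06 * cos(0))
v = 0.08561 m/s


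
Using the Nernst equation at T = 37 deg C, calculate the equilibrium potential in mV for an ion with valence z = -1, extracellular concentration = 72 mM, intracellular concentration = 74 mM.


E = (RT/(zF)) * ln(C_out/C_in)
T = 37 + 273.15 = 310.15 K
E = (8.314 * 310.15 / (-1 * 96485)) * ln(72/74)
E = 0.7322 mV


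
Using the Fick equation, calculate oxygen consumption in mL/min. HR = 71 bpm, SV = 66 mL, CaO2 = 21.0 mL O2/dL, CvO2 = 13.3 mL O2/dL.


CO = HR*SV = 71*66/1000 = 4.686 L/min
a-v O2 diff = 21.0 - 13.3 = 7.7 mL/dL
VO2 = CO * (CaO2-CvO2) * 10 dL/L
VO2 = 4.686 * 7.7 * 10
VO2 = 360.8 mL/min


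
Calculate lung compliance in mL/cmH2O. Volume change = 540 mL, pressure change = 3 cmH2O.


C = dV / dP
C = 540 / 3
C = 180 mL/cmH2O


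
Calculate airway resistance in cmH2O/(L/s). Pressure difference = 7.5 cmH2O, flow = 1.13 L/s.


R = dP / flow
R = 7.5 / 1.13
R = 6.637 cmH2O/(L/s)


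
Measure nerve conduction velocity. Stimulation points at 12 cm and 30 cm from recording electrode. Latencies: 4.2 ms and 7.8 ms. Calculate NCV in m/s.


Distance = (30 - 12) / 100 = 0.18 m
dt = (7.8 - 4.2) / 1000 = 0.0036 s
NCV = dist / dt = 50 m/s


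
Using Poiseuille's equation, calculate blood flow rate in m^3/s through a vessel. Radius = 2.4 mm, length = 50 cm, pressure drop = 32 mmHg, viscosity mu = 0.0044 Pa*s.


Q = pi*r^4*dP / (8*mu*L)
r = 0.0024 m, L = 0.5 m
dP = 32 mmHg = 4266.304 Pa
Q = 2.5266e-05 m^3/s


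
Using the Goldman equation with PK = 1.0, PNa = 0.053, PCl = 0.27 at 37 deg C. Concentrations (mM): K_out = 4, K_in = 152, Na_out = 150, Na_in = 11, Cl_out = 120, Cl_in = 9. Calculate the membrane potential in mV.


Vm = (RT/F)*ln((PK*Ko + PNa*Nao + PCl*Cli)/(PK*Ki + PNa*Nai + PCl*Clo))
Numer = 14.38, Denom = 184.983
Vm = -68.27 mV


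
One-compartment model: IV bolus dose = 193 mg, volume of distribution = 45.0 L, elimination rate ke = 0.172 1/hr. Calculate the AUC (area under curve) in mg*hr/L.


C0 = Dose/Vd = 193/45.0 = 4.28889 mg/L
AUC = C0/ke = 4.28889/0.172
AUC = 24.94 mg*hr/L


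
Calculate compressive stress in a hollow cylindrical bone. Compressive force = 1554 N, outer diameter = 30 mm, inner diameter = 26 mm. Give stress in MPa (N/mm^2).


A = pi*(r_o^2 - r_i^2)
r_o = 15 mm, r_i = 13 mm
A = 175.929 mm^2
sigma = F/A = 1554 / 175.929
sigma = 8.833 MPa


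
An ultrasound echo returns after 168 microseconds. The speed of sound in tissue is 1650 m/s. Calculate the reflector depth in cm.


depth = c * t / 2
t = 168 us = 1.6800e-04 s
depth = 1650 * 1.6800e-04 / 2
depth = 0.1386 m = 13.86 cm


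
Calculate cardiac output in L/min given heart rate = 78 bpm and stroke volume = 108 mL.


CO = HR * SV
CO = 78 * 108 / 1000
CO = 8.424 L/min


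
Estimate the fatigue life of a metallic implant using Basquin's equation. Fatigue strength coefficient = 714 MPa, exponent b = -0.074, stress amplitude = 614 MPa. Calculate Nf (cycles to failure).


sigma_a = sigma_f' * (2Nf)^b
2Nf = (sigma_a/sigma_f')^(1/b)
2Nf = (614/714)^(1/-0.074)
2Nf = 7.6831336
Nf = 3.842


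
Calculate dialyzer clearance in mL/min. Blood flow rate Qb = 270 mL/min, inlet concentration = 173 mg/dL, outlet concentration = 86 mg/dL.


K = Qb * (Cb_in - Cb_out) / Cb_in
K = 270 * (173 - 86) / 173
K = 135.8 mL/min


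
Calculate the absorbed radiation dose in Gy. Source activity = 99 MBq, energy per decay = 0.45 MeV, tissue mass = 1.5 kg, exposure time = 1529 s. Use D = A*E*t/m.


A = 99 MBq = 9.9000e+07 Bq
E = 0.45 MeV = 7.209e-14 J
D = A*E*t/m = 9.9000e+07*7.209e-14*1529/1.5
D = 0.007275 Gy


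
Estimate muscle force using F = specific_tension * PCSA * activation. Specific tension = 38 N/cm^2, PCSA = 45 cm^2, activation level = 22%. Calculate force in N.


F = sigma * PCSA * activation
F = 38 * 45 * 0.22
F = 376.2 N


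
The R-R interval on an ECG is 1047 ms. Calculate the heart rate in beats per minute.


HR = 60 / RR_interval(s)
RR = 1047 ms = 1.047 s
HR = 60 / 1.047 = 57.31 bpm


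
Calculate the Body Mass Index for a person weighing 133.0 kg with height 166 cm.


BMI = weight / height^2
height = 166 cm = 1.66 m
BMI = 133.0 / 1.66^2
BMI = 48.27 kg/m^2


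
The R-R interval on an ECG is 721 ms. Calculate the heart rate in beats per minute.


HR = 60 / RR_interval(s)
RR = 721 ms = 0.721 s
HR = 60 / 0.721 = 83.22 bpm


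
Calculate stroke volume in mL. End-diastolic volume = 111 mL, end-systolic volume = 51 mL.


SV = EDV - ESV
SV = 111 - 51
SV = 60 mL


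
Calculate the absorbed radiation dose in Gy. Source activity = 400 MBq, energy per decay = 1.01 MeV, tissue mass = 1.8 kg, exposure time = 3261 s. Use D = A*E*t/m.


A = 400 MBq = 4.0000e+08 Bq
E = 1.01 MeV = 1.61802e-13 J
D = A*E*t/m = 4.0000e+08*1.61802e-13*3261/1.8
D = 0.1173 Gy


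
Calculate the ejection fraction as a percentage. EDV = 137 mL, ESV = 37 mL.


SV = EDV - ESV = 137 - 37 = 100 mL
EF = SV/EDV * 100 = 100/137 * 100
EF = 72.99%


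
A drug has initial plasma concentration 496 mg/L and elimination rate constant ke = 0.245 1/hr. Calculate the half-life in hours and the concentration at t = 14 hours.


t_half = ln(2) / ke = 0.693147 / 0.245 = 2.829 hr
C(t) = C0 * exp(-ke*t) = 496 * exp(-0.245*14)
C(14) = 16.06 mg/L


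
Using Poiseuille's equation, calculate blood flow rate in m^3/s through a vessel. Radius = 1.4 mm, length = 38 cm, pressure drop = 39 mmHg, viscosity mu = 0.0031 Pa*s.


Q = pi*r^4*dP / (8*mu*L)
r = 0.0014 m, L = 0.38 m
dP = 39 mmHg = 5199.558 Pa
Q = 6.6588e-06 m^3/s


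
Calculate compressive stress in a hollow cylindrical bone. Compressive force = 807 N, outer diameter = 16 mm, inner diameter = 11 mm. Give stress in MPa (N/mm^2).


A = pi*(r_o^2 - r_i^2)
r_o = 8 mm, r_i = 5.5 mm
A = 106.029 mm^2
sigma = F/A = 807 / 106.029
sigma = 7.611 MPa


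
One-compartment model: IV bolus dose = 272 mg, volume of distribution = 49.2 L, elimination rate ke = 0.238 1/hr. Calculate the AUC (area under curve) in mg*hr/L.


C0 = Dose/Vd = 272/49.2 = 5.52846 mg/L
AUC = C0/ke = 5.52846/0.238
AUC = 23.23 mg*hr/L


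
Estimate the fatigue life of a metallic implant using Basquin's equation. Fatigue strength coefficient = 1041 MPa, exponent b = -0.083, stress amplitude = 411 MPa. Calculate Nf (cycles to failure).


sigma_a = sigma_f' * (2Nf)^b
2Nf = (sigma_a/sigma_f')^(1/b)
2Nf = (411/1041)^(1/-0.083)
2Nf = 72905.102
Nf = 3.645e+04


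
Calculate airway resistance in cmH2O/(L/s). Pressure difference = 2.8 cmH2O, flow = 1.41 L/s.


R = dP / flow
R = 2.8 / 1.41
R = 1.986 cmH2O/(L/s)


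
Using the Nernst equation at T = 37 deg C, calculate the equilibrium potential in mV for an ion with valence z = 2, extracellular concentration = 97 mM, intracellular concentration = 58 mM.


E = (RT/(zF)) * ln(C_out/C_in)
T = 37 + 273.15 = 310.15 K
E = (8.314 * 310.15 / (2 * 96485)) * ln(97/58)
E = 6.872 mV


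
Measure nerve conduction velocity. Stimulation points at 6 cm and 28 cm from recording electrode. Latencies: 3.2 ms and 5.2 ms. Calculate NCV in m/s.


Distance = (28 - 6) / 100 = 0.22 m
dt = (5.2 - 3.2) / 1000 = 0.002 s
NCV = dist / dt = 110 m/s


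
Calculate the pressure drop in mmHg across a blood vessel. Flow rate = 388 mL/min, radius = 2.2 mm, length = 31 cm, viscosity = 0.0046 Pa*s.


dP = 8*mu*L*Q / (pi*r^4)
Q = 388 mL/min = 6.46667e-06 m^3/s
dP = 1002.42 Pa = 1002.42 / 133.322 mmHg = 7.519 mmHg


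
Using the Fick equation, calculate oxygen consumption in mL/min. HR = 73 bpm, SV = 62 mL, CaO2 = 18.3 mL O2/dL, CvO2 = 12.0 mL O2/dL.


CO = HR*SV = 73*62/1000 = 4.526 L/min
a-v O2 diff = 18.3 - 12.0 = 6.3 mL/dL
VO2 = CO * (CaO2-CvO2) * 10 dL/L
VO2 = 4.526 * 6.3 * 10
VO2 = 285.1 mL/min


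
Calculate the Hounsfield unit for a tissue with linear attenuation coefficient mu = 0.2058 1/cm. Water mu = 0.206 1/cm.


HU = ((mu_tissue - mu_water) / mu_water) * 1000
HU = ((0.2058 - 0.206) / 0.206) * 1000
HU = -0.9709


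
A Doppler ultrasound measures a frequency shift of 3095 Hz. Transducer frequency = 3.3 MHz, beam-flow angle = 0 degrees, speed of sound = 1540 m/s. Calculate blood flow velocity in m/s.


v = fd * c / (2 * f0 * cos(theta))
v = 3095 * 1540 / (2 * 3.3000e+06 * cos(0))
v = 0.7222 m/s


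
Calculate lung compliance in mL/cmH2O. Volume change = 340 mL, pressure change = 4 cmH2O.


C = dV / dP
C = 340 / 4
C = 85 mL/cmH2O


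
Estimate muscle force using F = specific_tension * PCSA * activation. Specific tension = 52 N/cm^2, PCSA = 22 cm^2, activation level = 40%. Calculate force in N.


F = sigma * PCSA * activation
F = 52 * 22 * 0.4
F = 457.6 N


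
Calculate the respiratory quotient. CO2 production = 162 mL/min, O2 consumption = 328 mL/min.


RQ = VCO2 / VO2
RQ = 162 / 328
RQ = 0.4939


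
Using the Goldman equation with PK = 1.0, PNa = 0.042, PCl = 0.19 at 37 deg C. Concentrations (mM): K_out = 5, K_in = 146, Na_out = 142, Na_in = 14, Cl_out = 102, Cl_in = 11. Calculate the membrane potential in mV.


Vm = (RT/F)*ln((PK*Ko + PNa*Nao + PCl*Cli)/(PK*Ki + PNa*Nai + PCl*Clo))
Numer = 13.054, Denom = 165.968
Vm = -67.95 mV


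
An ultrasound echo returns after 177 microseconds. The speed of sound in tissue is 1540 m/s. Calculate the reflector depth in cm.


depth = c * t / 2
t = 177 us = 1.7700e-04 s
depth = 1540 * 1.7700e-04 / 2
depth = 0.13629 m = 13.629 cm


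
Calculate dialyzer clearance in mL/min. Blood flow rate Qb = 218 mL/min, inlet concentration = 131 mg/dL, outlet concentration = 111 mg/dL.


K = Qb * (Cb_in - Cb_out) / Cb_in
K = 218 * (131 - 111) / 131
K = 33.28 mL/min


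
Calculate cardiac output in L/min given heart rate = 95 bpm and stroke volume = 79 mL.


CO = HR * SV
CO = 95 * 79 / 1000
CO = 7.505 L/min


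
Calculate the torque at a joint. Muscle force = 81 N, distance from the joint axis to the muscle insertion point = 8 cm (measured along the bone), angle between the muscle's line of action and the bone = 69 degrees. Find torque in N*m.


Torque = F * d * sin(theta)   (moment arm = d*sin(theta))
d = 8 cm = 0.08 m
Torque = 81 * 0.08 * sin(69)
Torque = 6.05 N*m


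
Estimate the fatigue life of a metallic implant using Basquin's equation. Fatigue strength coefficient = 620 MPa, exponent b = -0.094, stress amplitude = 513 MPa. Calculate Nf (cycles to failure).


sigma_a = sigma_f' * (2Nf)^b
2Nf = (sigma_a/sigma_f')^(1/b)
2Nf = (513/620)^(1/-0.094)
2Nf = 7.5034116
Nf = 3.752


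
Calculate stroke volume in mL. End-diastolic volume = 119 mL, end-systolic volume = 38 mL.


SV = EDV - ESV
SV = 119 - 38
SV = 81 mL


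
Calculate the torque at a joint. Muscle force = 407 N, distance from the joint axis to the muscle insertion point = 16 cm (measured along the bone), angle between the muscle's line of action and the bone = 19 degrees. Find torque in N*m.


Torque = F * d * sin(theta)   (moment arm = d*sin(theta))
d = 16 cm = 0.16 m
Torque = 407 * 0.16 * sin(19)
Torque = 21.2 N*m


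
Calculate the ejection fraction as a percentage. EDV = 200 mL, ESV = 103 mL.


SV = EDV - ESV = 200 - 103 = 97 mL
EF = SV/EDV * 100 = 97/200 * 100
EF = 48.5%


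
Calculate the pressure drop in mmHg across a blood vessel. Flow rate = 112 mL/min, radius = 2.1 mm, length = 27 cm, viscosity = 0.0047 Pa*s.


dP = 8*mu*L*Q / (pi*r^4)
Q = 112 mL/min = 1.86667e-06 m^3/s
dP = 310.165 Pa = 310.165 / 133.322 mmHg = 2.326 mmHg


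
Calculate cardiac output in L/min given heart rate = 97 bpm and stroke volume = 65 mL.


CO = HR * SV
CO = 97 * 65 / 1000
CO = 6.305 L/min


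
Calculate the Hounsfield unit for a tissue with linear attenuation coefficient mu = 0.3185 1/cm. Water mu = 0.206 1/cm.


HU = ((mu_tissue - mu_water) / mu_water) * 1000
HU = ((0.3185 - 0.206) / 0.206) * 1000
HU = 546.1


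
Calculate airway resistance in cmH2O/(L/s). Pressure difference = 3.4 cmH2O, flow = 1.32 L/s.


R = dP / flow
R = 3.4 / 1.32
R = 2.576 cmH2O/(L/s)


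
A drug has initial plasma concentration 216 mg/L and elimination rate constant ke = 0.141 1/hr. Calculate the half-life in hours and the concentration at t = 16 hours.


t_half = ln(2) / ke = 0.693147 / 0.141 = 4.916 hr
C(t) = C0 * exp(-ke*t) = 216 * exp(-0.141*16)
C(16) = 22.63 mg/L


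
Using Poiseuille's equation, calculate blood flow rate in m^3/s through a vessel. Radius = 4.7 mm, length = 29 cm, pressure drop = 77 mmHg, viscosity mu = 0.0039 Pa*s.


Q = pi*r^4*dP / (8*mu*L)
r = 0.0047 m, L = 0.29 m
dP = 77 mmHg = 10265.794 Pa
Q = 0.001739 m^3/s


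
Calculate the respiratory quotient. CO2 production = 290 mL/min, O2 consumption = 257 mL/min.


RQ = VCO2 / VO2
RQ = 290 / 257
RQ = 1.128


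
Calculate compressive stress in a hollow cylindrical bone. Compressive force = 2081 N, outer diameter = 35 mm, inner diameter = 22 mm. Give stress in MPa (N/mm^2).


A = pi*(r_o^2 - r_i^2)
r_o = 17.5 mm, r_i = 11 mm
A = 581.98 mm^2
sigma = F/A = 2081 / 581.98
sigma = 3.576 MPa


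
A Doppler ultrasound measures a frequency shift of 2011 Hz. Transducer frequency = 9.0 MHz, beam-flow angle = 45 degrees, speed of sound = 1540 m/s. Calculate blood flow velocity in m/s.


v = fd * c / (2 * f0 * cos(theta))
v = 2011 * 1540 / (2 * 9.0000e+06 * cos(45))
v = 0.2433 m/s


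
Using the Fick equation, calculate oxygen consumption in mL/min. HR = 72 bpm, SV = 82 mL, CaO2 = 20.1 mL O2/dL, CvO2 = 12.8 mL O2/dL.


CO = HR*SV = 72*82/1000 = 5.904 L/min
a-v O2 diff = 20.1 - 12.8 = 7.3 mL/dL
VO2 = CO * (CaO2-CvO2) * 10 dL/L
VO2 = 5.904 * 7.3 * 10
VO2 = 431 mL/min


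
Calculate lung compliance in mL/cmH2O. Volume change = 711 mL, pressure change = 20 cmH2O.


C = dV / dP
C = 711 / 20
C = 35.55 mL/cmH2O


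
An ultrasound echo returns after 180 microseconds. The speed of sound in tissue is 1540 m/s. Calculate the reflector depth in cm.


depth = c * t / 2
t = 180 us = 1.8000e-04 s
depth = 1540 * 1.8000e-04 / 2
depth = 0.1386 m = 13.86 cm


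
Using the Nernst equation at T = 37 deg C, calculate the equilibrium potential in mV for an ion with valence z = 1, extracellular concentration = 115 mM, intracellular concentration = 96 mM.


E = (RT/(zF)) * ln(C_out/C_in)
T = 37 + 273.15 = 310.15 K
E = (8.314 * 310.15 / (1 * 96485)) * ln(115/96)
E = 4.826 mV


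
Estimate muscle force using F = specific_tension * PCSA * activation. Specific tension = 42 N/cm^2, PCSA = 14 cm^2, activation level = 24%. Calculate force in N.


F = sigma * PCSA * activation
F = 42 * 14 * 0.24
F = 141.1 N


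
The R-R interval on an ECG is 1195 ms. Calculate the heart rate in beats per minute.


HR = 60 / RR_interval(s)
RR = 1195 ms = 1.195 s
HR = 60 / 1.195 = 50.21 bpm


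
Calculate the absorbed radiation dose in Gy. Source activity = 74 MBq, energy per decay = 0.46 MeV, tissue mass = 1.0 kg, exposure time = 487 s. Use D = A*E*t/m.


A = 74 MBq = 7.4000e+07 Bq
E = 0.46 MeV = 7.3692e-14 J
D = A*E*t/m = 7.4000e+07*7.3692e-14*487/1.0
D = 0.002656 Gy


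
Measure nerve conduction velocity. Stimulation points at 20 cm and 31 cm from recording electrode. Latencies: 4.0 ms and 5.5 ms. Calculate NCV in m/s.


Distance = (31 - 20) / 100 = 0.11 m
dt = (5.5 - 4.0) / 1000 = 0.0015 s
NCV = dist / dt = 73.33 m/s


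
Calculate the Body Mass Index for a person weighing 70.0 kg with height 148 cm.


BMI = weight / height^2
height = 148 cm = 1.48 m
BMI = 70.0 / 1.48^2
BMI = 31.96 kg/m^2


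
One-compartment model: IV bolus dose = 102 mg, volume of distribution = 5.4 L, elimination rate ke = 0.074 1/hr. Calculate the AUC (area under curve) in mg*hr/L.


C0 = Dose/Vd = 102/5.4 = 18.8889 mg/L
AUC = C0/ke = 18.8889/0.074
AUC = 255.3 mg*hr/L


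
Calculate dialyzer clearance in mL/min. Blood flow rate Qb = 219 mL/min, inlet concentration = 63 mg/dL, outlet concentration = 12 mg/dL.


K = Qb * (Cb_in - Cb_out) / Cb_in
K = 219 * (63 - 12) / 63
K = 177.3 mL/min


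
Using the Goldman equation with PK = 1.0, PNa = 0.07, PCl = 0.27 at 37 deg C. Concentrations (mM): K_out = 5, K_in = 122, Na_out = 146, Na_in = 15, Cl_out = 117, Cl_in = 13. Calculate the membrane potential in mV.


Vm = (RT/F)*ln((PK*Ko + PNa*Nao + PCl*Cli)/(PK*Ki + PNa*Nai + PCl*Clo))
Numer = 18.73, Denom = 154.64
Vm = -56.42 mV


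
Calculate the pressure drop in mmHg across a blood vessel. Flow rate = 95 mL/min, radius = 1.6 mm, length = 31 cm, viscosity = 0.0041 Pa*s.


dP = 8*mu*L*Q / (pi*r^4)
Q = 95 mL/min = 1.58333e-06 m^3/s
dP = 781.947 Pa = 781.947 / 133.322 mmHg = 5.865 mmHg


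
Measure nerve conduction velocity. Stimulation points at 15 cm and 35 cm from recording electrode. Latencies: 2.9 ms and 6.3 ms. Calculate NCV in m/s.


Distance = (35 - 15) / 100 = 0.2 m
dt = (6.3 - 2.9) / 1000 = 0.0034 s
NCV = dist / dt = 58.82 m/s


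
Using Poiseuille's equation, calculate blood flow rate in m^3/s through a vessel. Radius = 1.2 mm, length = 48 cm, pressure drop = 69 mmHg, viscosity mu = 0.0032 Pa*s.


Q = pi*r^4*dP / (8*mu*L)
r = 0.0012 m, L = 0.48 m
dP = 69 mmHg = 9199.218 Pa
Q = 4.8769e-06 m^3/s


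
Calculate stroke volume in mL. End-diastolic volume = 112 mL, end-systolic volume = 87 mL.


SV = EDV - ESV
SV = 112 - 87
SV = 25 mL


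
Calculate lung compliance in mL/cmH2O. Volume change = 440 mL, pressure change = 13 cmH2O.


C = dV / dP
C = 440 / 13
C = 33.85 mL/cmH2O


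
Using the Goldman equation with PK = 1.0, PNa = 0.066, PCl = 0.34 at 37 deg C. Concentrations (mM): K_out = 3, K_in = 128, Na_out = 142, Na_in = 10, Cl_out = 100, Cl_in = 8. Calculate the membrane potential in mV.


Vm = (RT/F)*ln((PK*Ko + PNa*Nao + PCl*Cli)/(PK*Ki + PNa*Nai + PCl*Clo))
Numer = 15.092, Denom = 162.66
Vm = -63.54 mV


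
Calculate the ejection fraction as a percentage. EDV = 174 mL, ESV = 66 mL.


SV = EDV - ESV = 174 - 66 = 108 mL
EF = SV/EDV * 100 = 108/174 * 100
EF = 62.07%


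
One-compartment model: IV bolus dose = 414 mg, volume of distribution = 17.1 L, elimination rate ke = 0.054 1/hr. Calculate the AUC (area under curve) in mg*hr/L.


C0 = Dose/Vd = 414/17.1 = 24.2105 mg/L
AUC = C0/ke = 24.2105/0.054
AUC = 448.3 mg*hr/L


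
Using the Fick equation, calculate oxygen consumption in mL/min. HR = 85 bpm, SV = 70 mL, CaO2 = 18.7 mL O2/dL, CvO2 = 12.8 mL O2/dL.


CO = HR*SV = 85*70/1000 = 5.95 L/min
a-v O2 diff = 18.7 - 12.8 = 5.9 mL/dL
VO2 = CO * (CaO2-CvO2) * 10 dL/L
VO2 = 5.95 * 5.9 * 10
VO2 = 351 mL/min


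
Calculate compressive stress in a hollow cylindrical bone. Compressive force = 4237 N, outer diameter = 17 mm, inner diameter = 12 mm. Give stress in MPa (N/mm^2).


A = pi*(r_o^2 - r_i^2)
r_o = 8.5 mm, r_i = 6 mm
A = 113.883 mm^2
sigma = F/A = 4237 / 113.883
sigma = 37.2 MPa


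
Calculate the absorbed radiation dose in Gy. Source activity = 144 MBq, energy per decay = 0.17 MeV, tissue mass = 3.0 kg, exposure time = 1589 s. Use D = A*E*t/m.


A = 144 MBq = 1.4400e+08 Bq
E = 0.17 MeV = 2.7234e-14 J
D = A*E*t/m = 1.4400e+08*2.7234e-14*1589/3.0
D = 0.002077 Gy


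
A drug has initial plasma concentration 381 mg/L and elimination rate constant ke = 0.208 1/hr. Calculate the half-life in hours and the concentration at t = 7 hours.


t_half = ln(2) / ke = 0.693147 / 0.208 = 3.332 hr
C(t) = C0 * exp(-ke*t) = 381 * exp(-0.208*7)
C(7) = 88.84 mg/L


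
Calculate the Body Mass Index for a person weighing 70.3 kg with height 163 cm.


BMI = weight / height^2
height = 163 cm = 1.63 m
BMI = 70.3 / 1.63^2
BMI = 26.46 kg/m^2


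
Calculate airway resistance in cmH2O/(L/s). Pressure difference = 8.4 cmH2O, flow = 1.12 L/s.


R = dP / flow
R = 8.4 / 1.12
R = 7.5 cmH2O/(L/s)


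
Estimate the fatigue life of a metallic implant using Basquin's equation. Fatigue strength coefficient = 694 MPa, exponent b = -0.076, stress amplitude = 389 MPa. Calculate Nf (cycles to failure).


sigma_a = sigma_f' * (2Nf)^b
2Nf = (sigma_a/sigma_f')^(1/b)
2Nf = (389/694)^(1/-0.076)
2Nf = 2032.4721
Nf = 1016


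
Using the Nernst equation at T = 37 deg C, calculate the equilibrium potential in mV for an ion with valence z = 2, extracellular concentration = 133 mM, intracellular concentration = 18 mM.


E = (RT/(zF)) * ln(C_out/C_in)
T = 37 + 273.15 = 310.15 K
E = (8.314 * 310.15 / (2 * 96485)) * ln(133/18)
E = 26.72 mV


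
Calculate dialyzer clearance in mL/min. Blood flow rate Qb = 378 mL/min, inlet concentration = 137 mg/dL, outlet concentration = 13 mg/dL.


K = Qb * (Cb_in - Cb_out) / Cb_in
K = 378 * (137 - 13) / 137
K = 342.1 mL/min


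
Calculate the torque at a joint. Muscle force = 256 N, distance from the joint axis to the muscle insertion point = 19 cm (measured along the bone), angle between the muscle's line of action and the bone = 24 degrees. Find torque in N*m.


Torque = F * d * sin(theta)   (moment arm = d*sin(theta))
d = 19 cm = 0.19 m
Torque = 256 * 0.19 * sin(24)
Torque = 19.78 N*m


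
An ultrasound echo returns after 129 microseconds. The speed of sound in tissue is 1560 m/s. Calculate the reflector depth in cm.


depth = c * t / 2
t = 129 us = 1.2900e-04 s
depth = 1560 * 1.2900e-04 / 2
depth = 0.10062 m = 10.062 cm


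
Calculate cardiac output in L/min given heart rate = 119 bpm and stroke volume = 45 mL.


CO = HR * SV
CO = 119 * 45 / 1000
CO = 5.355 L/min


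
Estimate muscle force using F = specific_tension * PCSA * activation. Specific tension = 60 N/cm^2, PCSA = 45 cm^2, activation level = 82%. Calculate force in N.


F = sigma * PCSA * activation
F = 60 * 45 * 0.82
F = 2214 N


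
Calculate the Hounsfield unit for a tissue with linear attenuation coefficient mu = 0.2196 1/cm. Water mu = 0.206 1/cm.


HU = ((mu_tissue - mu_water) / mu_water) * 1000
HU = ((0.2196 - 0.206) / 0.206) * 1000
HU = 66.02


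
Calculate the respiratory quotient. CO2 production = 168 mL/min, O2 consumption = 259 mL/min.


RQ = VCO2 / VO2
RQ = 168 / 259
RQ = 0.6486


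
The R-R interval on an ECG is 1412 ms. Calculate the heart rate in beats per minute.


HR = 60 / RR_interval(s)
RR = 1412 ms = 1.412 s
HR = 60 / 1.412 = 42.49 bpm


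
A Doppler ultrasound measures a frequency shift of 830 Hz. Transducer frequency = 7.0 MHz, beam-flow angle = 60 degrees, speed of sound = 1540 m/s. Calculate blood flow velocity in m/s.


v = fd * c / (2 * f0 * cos(theta))
v = 830 * 1540 / (2 * 7.0000e+06 * cos(60))
v = 0.1826 m/s


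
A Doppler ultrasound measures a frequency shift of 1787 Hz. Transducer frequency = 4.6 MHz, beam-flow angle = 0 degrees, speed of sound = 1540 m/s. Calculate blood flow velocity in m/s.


v = fd * c / (2 * f0 * cos(theta))
v = 1787 * 1540 / (2 * 4.6000e+06 * cos(0))
v = 0.2991 m/s


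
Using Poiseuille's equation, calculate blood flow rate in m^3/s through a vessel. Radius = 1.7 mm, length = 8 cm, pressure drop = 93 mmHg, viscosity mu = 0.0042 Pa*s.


Q = pi*r^4*dP / (8*mu*L)
r = 0.0017 m, L = 0.08 m
dP = 93 mmHg = 12398.946 Pa
Q = 1.2103e-04 m^3/s


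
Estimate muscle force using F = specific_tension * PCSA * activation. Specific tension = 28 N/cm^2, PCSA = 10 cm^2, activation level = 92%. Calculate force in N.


F = sigma * PCSA * activation
F = 28 * 10 * 0.92
F = 257.6 N


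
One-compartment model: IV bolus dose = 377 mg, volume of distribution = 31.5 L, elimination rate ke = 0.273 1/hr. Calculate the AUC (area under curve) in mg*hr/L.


C0 = Dose/Vd = 377/31.5 = 11.9683 mg/L
AUC = C0/ke = 11.9683/0.273
AUC = 43.84 mg*hr/L


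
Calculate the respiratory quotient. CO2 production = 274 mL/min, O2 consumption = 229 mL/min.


RQ = VCO2 / VO2
RQ = 274 / 229
RQ = 1.197


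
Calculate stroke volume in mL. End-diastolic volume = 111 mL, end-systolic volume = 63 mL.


SV = EDV - ESV
SV = 111 - 63
SV = 48 mL


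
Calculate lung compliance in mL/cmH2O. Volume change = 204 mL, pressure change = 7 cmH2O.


C = dV / dP
C = 204 / 7
C = 29.14 mL/cmH2O


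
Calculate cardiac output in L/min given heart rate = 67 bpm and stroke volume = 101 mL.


CO = HR * SV
CO = 67 * 101 / 1000
CO = 6.767 L/min


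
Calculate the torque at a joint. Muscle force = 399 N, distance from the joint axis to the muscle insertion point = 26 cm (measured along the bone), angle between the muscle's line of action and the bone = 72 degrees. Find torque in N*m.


Torque = F * d * sin(theta)   (moment arm = d*sin(theta))
d = 26 cm = 0.26 m
Torque = 399 * 0.26 * sin(72)
Torque = 98.66 N*m


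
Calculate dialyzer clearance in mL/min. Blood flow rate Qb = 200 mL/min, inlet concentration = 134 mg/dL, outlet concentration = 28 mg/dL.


K = Qb * (Cb_in - Cb_out) / Cb_in
K = 200 * (134 - 28) / 134
K = 158.2 mL/min


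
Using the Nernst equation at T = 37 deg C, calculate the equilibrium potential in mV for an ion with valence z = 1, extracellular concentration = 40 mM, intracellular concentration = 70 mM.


E = (RT/(zF)) * ln(C_out/C_in)
T = 37 + 273.15 = 310.15 K
E = (8.314 * 310.15 / (1 * 96485)) * ln(40/70)
E = -14.96 mV


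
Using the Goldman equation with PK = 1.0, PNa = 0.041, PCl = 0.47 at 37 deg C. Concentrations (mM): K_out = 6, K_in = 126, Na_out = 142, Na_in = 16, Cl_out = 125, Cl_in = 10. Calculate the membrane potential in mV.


Vm = (RT/F)*ln((PK*Ko + PNa*Nao + PCl*Cli)/(PK*Ki + PNa*Nai + PCl*Clo))
Numer = 16.522, Denom = 185.406
Vm = -64.62 mV


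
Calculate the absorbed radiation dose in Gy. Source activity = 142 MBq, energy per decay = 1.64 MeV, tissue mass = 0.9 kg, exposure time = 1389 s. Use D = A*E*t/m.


A = 142 MBq = 1.4200e+08 Bq
E = 1.64 MeV = 2.62728e-13 J
D = A*E*t/m = 1.4200e+08*2.62728e-13*1389/0.9
D = 0.05758 Gy


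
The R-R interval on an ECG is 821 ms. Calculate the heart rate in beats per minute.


HR = 60 / RR_interval(s)
RR = 821 ms = 0.821 s
HR = 60 / 0.821 = 73.08 bpm


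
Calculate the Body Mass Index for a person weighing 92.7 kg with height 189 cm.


BMI = weight / height^2
height = 189 cm = 1.89 m
BMI = 92.7 / 1.89^2
BMI = 25.95 kg/m^2


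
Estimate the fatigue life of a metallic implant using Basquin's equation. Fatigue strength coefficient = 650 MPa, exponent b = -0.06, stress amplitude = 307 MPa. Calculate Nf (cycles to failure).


sigma_a = sigma_f' * (2Nf)^b
2Nf = (sigma_a/sigma_f')^(1/b)
2Nf = (307/650)^(1/-0.06)
2Nf = 268895.18
Nf = 1.344e+05


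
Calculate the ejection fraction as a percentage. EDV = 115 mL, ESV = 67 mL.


SV = EDV - ESV = 115 - 67 = 48 mL
EF = SV/EDV * 100 = 48/115 * 100
EF = 41.74%


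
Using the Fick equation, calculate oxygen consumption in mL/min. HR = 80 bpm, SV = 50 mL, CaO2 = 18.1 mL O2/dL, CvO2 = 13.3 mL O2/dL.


CO = HR*SV = 80*50/1000 = 4 L/min
a-v O2 diff = 18.1 - 13.3 = 4.8 mL/dL
VO2 = CO * (CaO2-CvO2) * 10 dL/L
VO2 = 4 * 4.8 * 10
VO2 = 192 mL/min


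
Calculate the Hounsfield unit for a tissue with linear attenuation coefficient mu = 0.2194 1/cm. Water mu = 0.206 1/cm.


HU = ((mu_tissue - mu_water) / mu_water) * 1000
HU = ((0.2194 - 0.206) / 0.206) * 1000
HU = 65.05


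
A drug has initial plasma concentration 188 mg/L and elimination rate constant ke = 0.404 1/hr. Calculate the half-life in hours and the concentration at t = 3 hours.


t_half = ln(2) / ke = 0.693147 / 0.404 = 1.716 hr
C(t) = C0 * exp(-ke*t) = 188 * exp(-0.404*3)
C(3) = 55.95 mg/L


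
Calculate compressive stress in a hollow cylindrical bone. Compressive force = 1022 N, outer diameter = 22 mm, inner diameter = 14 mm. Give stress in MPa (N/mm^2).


A = pi*(r_o^2 - r_i^2)
r_o = 11 mm, r_i = 7 mm
A = 226.195 mm^2
sigma = F/A = 1022 / 226.195
sigma = 4.518 MPa


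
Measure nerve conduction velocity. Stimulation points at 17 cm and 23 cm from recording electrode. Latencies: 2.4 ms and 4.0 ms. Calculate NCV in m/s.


Distance = (23 - 17) / 100 = 0.06 m
dt = (4.0 - 2.4) / 1000 = 0.0016 s
NCV = dist / dt = 37.5 m/s


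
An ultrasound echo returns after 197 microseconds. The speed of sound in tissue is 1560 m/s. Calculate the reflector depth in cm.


depth = c * t / 2
t = 197 us = 1.9700e-04 s
depth = 1560 * 1.9700e-04 / 2
depth = 0.15366 m = 15.366 cm


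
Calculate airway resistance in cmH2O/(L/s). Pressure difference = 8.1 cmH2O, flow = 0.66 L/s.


R = dP / flow
R = 8.1 / 0.66
R = 12.27 cmH2O/(L/s)


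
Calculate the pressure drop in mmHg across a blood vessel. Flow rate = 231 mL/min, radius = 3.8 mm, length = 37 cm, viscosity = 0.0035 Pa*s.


dP = 8*mu*L*Q / (pi*r^4)
Q = 231 mL/min = 3.85e-06 m^3/s
dP = 60.8886 Pa = 60.8886 / 133.322 mmHg = 0.4567 mmHg


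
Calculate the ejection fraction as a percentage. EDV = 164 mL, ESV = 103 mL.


SV = EDV - ESV = 164 - 103 = 61 mL
EF = SV/EDV * 100 = 61/164 * 100
EF = 37.2%


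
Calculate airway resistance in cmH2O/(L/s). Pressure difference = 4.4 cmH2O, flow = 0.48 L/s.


R = dP / flow
R = 4.4 / 0.48
R = 9.167 cmH2O/(L/s)


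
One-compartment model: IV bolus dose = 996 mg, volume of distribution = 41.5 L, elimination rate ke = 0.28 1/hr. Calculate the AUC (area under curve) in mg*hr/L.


C0 = Dose/Vd = 996/41.5 = 24 mg/L
AUC = C0/ke = 24/0.28
AUC = 85.71 mg*hr/L


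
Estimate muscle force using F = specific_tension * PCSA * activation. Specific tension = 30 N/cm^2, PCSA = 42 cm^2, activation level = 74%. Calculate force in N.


F = sigma * PCSA * activation
F = 30 * 42 * 0.74
F = 932.4 N


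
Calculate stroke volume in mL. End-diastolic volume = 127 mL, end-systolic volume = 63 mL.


SV = EDV - ESV
SV = 127 - 63
SV = 64 mL


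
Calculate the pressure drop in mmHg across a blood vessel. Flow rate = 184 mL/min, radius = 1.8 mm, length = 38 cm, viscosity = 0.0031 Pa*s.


dP = 8*mu*L*Q / (pi*r^4)
Q = 184 mL/min = 3.06667e-06 m^3/s
dP = 876.319 Pa = 876.319 / 133.322 mmHg = 6.573 mmHg


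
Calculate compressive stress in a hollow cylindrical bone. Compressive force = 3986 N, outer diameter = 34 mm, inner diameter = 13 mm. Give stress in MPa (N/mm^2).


A = pi*(r_o^2 - r_i^2)
r_o = 17 mm, r_i = 6.5 mm
A = 775.188 mm^2
sigma = F/A = 3986 / 775.188
sigma = 5.142 MPa
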